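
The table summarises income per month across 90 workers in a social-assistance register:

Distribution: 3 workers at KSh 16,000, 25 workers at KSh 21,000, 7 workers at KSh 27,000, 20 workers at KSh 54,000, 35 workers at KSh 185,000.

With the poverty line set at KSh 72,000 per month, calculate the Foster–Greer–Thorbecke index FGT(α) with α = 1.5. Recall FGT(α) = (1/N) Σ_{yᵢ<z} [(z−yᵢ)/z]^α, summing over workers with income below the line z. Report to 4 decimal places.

0.2547

Poor units: 3×KSh 16,000, 25×KSh 21,000, 7×KSh 27,000, 20×KSh 54,000 (q = 55 of N = 90).
Normalized shortfalls: (72000−16000)/72000 = 0.7778 (×3); (72000−21000)/72000 = 0.7083 (×25); (72000−27000)/72000 = 0.6250 (×7); (72000−54000)/72000 = 0.2500 (×20).
Raised to α = 1.5: 0.68594 (×3); 0.59615 (×25); 0.49411 (×7); 0.12500 (×20).
Sum = 22.920331; FGT(1.5) = 22.920331 / 90 = 0.2547.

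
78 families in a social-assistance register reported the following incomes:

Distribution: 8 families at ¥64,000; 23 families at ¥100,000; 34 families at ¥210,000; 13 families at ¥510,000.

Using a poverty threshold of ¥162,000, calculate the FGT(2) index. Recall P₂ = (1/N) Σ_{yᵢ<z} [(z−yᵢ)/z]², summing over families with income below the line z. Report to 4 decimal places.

0.0807

Below z: 8×¥64,000, 23×¥100,000 (q = 31 of N = 78).
Relative gaps: (162000−64000)/162000 = 0.6049 (×8); (162000−100000)/162000 = 0.3827 (×23).
Squared: 0.3660 (×8); 0.1465 (×23).
Sum = 6.296449; P₂ = 6.296449 / 78 = 0.0807.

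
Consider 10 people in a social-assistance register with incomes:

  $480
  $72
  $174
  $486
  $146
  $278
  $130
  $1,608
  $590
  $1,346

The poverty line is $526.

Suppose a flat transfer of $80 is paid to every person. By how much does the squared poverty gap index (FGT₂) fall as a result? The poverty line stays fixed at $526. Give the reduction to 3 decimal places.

Before: below the line — $72, $130, $146, $174, $278, $480, $486; squared poverty gap index (FGT₂) = 0.25172.
After the $80 transfer: below the line — $152, $210, $226, $254, $358; squared poverty gap index (FGT₂) = 0.15612.
Reduction = 0.25172 − 0.15612 = 0.096.

0.096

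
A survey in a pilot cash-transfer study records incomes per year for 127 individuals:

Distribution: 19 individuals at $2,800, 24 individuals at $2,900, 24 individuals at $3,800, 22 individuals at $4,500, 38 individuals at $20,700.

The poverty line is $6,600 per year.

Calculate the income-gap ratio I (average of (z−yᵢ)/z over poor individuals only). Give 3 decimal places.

0.467

Below z: 19×$2,800, 24×$2,900, 24×$3,800, 22×$4,500 (q = 89 of N = 127).
Shortfall ratios (z−y)/z: 0.5758 (×19), 0.5606 (×24), 0.4242 (×24), 0.3182 (×22); sum = 41.575758.
The income-gap ratio divides by q (the poor only): 41.575758 / 89 = 0.467.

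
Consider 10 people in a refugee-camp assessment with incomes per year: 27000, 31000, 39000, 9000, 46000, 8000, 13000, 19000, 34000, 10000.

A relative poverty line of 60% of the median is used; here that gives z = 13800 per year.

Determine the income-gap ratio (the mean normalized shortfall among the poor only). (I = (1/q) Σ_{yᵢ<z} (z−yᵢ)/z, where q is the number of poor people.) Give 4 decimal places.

0.2754

Below z: 8000, 9000, 10000, 13000 (q = 4 of N = 10).
Shortfall ratios (z−y)/z: 0.4203, 0.3478, 0.2754, 0.0580; sum = 1.101449.
I averages over the q = 4 poor units only: 1.101449 / 4 = 0.2754.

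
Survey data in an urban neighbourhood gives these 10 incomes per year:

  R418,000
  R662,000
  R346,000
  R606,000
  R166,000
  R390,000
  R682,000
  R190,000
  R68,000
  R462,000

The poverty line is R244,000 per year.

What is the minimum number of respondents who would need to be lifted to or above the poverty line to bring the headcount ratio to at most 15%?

2

3 of the 10 respondents are poor, so H = 3/10 = 0.300.
A headcount ratio of at most 15% allows at most ⌊0.15 × 10⌋ = 1 poor respondents.
So at least 3 − 1 = 2 must be lifted.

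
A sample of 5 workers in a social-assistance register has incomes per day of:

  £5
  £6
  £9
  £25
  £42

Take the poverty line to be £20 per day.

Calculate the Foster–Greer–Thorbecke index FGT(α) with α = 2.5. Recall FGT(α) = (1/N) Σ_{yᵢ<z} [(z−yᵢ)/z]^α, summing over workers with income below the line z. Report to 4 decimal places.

Incomes under z: £5, £6, £9 (q = 3 of N = 5).
Shortfall ratios: (20−5)/20 = 0.7500; (20−6)/20 = 0.7000; (20−9)/20 = 0.5500.
Raised to α = 2.5: 0.48714; 0.40996; 0.22434.
Sum = 1.121443; FGT(2.5) = 1.121443 / 5 = 0.2243.

0.2243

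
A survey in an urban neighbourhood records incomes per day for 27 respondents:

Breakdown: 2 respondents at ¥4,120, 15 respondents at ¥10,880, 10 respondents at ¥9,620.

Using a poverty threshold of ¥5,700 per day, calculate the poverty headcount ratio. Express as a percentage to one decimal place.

7.4%

2 of the 27 respondents have income below ¥5,700.
H = 2/27 = 7.4%.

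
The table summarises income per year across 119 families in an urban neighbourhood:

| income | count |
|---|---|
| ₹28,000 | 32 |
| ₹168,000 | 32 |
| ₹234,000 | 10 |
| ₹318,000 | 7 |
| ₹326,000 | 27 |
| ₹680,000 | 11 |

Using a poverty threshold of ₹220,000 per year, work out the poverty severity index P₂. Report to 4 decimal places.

0.2198

Poor units: 32×₹28,000, 32×₹168,000 (q = 64 of N = 119).
Shortfall ratios: (220000−28000)/220000 = 0.8727 (×32); (220000−168000)/220000 = 0.2364 (×32).
Squared: 0.7617 (×32); 0.0559 (×32).
Sum = 26.160661; P₂ = 26.160661 / 119 = 0.2198.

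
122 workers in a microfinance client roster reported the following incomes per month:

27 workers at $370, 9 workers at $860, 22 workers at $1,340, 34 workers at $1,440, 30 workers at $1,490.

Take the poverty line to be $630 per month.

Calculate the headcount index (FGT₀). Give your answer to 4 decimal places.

27 of the 122 workers have income below $630.
H = 27/122 = 0.2213.

0.2213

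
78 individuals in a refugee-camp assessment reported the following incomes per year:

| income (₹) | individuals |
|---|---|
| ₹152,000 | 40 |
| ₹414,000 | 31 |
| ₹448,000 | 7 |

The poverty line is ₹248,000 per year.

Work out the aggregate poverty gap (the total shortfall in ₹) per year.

₹3,840,000

Poor units: 40×₹152,000 (q = 40 of N = 78).
Individual gaps: 40×(248000−152000) = 3840000.
Aggregate gap = ₹3,840,000.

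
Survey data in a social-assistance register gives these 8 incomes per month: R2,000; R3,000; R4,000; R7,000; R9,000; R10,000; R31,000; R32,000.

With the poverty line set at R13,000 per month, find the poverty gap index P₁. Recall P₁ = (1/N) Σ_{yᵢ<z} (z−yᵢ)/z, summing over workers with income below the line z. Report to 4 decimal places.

0.4135

Below z: R2,000, R3,000, R4,000, R7,000, R9,000, R10,000 (q = 6 of N = 8).
Shortfall ratios: (13000−2000)/13000 = 0.8462; (13000−3000)/13000 = 0.7692; (13000−4000)/13000 = 0.6923; (13000−7000)/13000 = 0.4615; (13000−9000)/13000 = 0.3077; (13000−10000)/13000 = 0.2308.
Sum of shortfalls = 3.307692; P₁ averages over all N: 3.307692 / 8 = 0.4135.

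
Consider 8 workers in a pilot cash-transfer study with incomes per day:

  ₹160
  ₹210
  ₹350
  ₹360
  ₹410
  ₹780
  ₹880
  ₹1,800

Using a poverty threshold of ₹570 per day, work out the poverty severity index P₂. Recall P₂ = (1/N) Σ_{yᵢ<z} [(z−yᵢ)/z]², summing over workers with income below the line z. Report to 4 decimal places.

0.1600

Below z: ₹160, ₹210, ₹350, ₹360, ₹410 (q = 5 of N = 8).
Shortfall ratios: (570−160)/570 = 0.7193; (570−210)/570 = 0.6316; (570−350)/570 = 0.3860; (570−360)/570 = 0.3684; (570−410)/570 = 0.2807.
Squared: 0.5174; 0.3989; 0.1490; 0.1357; 0.0788.
Sum = 1.279778; P₂ = 1.279778 / 8 = 0.1600.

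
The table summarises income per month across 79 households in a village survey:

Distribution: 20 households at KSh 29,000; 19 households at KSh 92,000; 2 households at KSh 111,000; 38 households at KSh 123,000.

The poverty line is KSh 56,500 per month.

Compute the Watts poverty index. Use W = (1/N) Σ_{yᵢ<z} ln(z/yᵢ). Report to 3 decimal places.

0.169

Below the line: 20×KSh 29,000 (q = 20 of N = 79).
Log shortfalls: ln(56500/29000) = 0.6669 (×20).
W = 13.338896 / 79 = 0.169.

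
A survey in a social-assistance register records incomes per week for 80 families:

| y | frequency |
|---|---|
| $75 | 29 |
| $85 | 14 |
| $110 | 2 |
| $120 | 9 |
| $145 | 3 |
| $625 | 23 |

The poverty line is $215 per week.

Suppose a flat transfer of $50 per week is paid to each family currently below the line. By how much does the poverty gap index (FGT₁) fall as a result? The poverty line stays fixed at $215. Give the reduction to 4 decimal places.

0.1657

Before: below the line — 29×$75, 14×$85, 2×$110, 9×$120, 3×$145; poverty gap index (FGT₁) = 0.415988.
After the $50 transfer: below the line — 29×$125, 14×$135, 2×$160, 9×$170, 3×$195; poverty gap index (FGT₁) = 0.250291.
Reduction = 0.415988 − 0.250291 = 0.1657.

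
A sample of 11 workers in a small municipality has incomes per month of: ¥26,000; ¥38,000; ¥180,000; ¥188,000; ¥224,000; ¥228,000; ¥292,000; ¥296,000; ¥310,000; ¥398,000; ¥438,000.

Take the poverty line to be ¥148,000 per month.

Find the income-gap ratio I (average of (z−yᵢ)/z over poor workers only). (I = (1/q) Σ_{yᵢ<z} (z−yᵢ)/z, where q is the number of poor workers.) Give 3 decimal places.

Incomes under z: ¥26,000, ¥38,000 (q = 2 of N = 11).
Relative gaps: 0.8243, 0.7432; sum = 1.567568.
I averages over the q = 2 poor units only: 1.567568 / 2 = 0.784.

0.784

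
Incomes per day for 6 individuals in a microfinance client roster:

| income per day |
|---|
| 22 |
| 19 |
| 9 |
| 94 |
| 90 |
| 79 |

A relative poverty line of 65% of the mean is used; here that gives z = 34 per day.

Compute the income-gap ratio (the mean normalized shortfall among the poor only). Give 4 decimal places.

0.5098

Poor units: 9, 19, 22 (q = 3 of N = 6).
Shortfall ratios (z−y)/z: 0.7353, 0.4412, 0.3529; sum = 1.529412.
The income-gap ratio divides by q (the poor only): 1.529412 / 3 = 0.5098.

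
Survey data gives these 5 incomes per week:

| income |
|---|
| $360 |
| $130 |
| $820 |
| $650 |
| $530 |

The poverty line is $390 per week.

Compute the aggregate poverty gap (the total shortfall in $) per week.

$290

Below z: $130, $360 (q = 2 of N = 5).
Individual gaps: 390−130 = 260; 390−360 = 30.
Aggregate gap = $290.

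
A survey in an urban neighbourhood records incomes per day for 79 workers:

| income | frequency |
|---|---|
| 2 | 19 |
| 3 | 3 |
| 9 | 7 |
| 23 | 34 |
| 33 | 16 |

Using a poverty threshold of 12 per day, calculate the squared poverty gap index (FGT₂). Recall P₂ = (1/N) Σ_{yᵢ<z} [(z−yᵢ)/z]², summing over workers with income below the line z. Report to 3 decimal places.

0.194

Below z: 19×2, 3×3, 7×9 (q = 29 of N = 79).
Normalized shortfalls: (12−2)/12 = 0.8333 (×19); (12−3)/12 = 0.7500 (×3); (12−9)/12 = 0.2500 (×7).
Squared: 0.6944 (×19); 0.5625 (×3); 0.0625 (×7).
Sum = 15.319444; P₂ = 15.319444 / 79 = 0.194.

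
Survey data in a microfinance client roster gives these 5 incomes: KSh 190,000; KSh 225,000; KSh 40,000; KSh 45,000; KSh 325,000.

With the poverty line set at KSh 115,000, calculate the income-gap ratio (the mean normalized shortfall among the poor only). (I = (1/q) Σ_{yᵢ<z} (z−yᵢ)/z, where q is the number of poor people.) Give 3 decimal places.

0.630

Incomes under z: KSh 40,000, KSh 45,000 (q = 2 of N = 5).
Shortfall ratios (z−y)/z: 0.6522, 0.6087; sum = 1.260870.
I averages over the q = 2 poor units only: 1.260870 / 2 = 0.630.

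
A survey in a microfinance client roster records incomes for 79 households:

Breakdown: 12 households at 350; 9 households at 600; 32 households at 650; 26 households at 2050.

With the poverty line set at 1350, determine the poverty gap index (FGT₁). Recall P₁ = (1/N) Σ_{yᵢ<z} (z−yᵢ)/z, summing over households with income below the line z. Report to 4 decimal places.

0.3858

Below z: 12×350, 9×600, 32×650 (q = 53 of N = 79).
Gap ratios (z−y)/z: (1350−350)/1350 = 0.7407 (×12); (1350−600)/1350 = 0.5556 (×9); (1350−650)/1350 = 0.5185 (×32).
Σ = 30.481481. Dividing by the full population N = 79 gives P₁ = 0.3858.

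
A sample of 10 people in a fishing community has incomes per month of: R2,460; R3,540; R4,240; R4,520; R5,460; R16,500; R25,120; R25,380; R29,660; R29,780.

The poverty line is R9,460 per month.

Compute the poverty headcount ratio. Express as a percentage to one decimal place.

50.0%

5 of the 10 people have income below R9,460.
H = 5/10 = 50.0%.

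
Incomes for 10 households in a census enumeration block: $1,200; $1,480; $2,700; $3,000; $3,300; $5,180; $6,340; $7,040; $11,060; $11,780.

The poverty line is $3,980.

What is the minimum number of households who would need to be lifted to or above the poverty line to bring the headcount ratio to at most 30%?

2

Currently q = 5 of N = 10 are below the line (H = 0.500).
A headcount ratio of at most 30% allows at most ⌊0.30 × 10⌋ = 3 poor households.
So at least 5 − 3 = 2 must be lifted.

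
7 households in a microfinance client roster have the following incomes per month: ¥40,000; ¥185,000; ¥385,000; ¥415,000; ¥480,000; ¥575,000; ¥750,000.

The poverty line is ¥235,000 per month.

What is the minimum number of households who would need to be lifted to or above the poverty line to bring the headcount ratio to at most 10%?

2

2 of the 7 households are poor, so H = 2/7 = 0.286.
A headcount ratio of at most 10% allows at most ⌊0.10 × 7⌋ = 0 poor households.
So at least 2 − 0 = 2 must be lifted.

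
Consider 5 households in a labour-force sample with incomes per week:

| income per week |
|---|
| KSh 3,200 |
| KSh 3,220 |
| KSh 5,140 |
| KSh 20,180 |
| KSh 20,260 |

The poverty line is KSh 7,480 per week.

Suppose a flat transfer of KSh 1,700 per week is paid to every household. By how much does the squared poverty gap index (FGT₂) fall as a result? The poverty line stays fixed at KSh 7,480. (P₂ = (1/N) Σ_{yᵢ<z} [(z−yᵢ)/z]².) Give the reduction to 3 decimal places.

0.101

Before: below the line — KSh 3,200, KSh 3,220, KSh 5,140; squared poverty gap index (FGT₂) = 0.14992.
After the KSh 1,700 transfer: below the line — KSh 4,900, KSh 4,920, KSh 6,840; squared poverty gap index (FGT₂) = 0.04868.
Reduction = 0.14992 − 0.04868 = 0.101.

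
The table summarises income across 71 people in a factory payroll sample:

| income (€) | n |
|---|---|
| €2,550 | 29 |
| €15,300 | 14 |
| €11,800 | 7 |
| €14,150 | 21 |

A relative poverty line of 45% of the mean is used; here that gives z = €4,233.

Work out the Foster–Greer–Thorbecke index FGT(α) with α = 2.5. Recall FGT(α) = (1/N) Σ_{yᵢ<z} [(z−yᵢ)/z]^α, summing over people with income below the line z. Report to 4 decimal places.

0.0407

Incomes under z: 29×€2,550 (q = 29 of N = 71).
Gap ratios (z−y)/z: (4233−2550)/4233 = 0.3976 (×29).
Raised to α = 2.5: 0.09968 (×29).
Sum = 2.890597; FGT(2.5) = 2.890597 / 71 = 0.0407.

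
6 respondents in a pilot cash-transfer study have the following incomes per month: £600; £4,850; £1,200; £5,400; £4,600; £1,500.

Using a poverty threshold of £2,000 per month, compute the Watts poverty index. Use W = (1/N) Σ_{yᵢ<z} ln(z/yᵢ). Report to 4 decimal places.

0.3337

Poor units: £600, £1,200, £1,500 (q = 3 of N = 6).
ln(z/y) terms: ln(2000/600) = 1.2040; ln(2000/1200) = 0.5108; ln(2000/1500) = 0.2877.
W = 2.002481 / 6 = 0.3337.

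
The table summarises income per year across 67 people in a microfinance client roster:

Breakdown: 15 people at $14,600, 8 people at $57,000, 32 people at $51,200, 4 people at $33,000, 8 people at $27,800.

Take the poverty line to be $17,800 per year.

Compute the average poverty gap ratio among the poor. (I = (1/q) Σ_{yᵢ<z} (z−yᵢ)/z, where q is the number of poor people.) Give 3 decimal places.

Below the line: 15×$14,600 (q = 15 of N = 67).
Relative gaps: 0.1798 (×15); sum = 2.696629.
I averages over the q = 15 poor units only: 2.696629 / 15 = 0.180.

0.180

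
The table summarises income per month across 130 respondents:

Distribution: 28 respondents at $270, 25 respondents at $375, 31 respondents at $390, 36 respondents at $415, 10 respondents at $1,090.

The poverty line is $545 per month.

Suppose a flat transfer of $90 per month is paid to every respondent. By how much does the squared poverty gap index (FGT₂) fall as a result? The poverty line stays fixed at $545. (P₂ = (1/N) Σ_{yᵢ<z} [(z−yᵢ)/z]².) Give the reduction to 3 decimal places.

0.075

Before: below the line — 28×$270, 25×$375, 31×$390, 36×$415; squared poverty gap index (FGT₂) = 0.10859.
After the $90 transfer: below the line — 28×$360, 25×$465, 31×$480, 36×$505; squared poverty gap index (FGT₂) = 0.03385.
Reduction = 0.10859 − 0.03385 = 0.075.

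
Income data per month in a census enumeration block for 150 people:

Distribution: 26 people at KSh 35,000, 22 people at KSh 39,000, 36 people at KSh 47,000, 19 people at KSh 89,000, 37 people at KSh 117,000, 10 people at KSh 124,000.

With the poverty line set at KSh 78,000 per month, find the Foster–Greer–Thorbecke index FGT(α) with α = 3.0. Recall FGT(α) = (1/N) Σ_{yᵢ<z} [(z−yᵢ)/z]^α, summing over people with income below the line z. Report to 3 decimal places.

0.062

Poor units: 26×KSh 35,000, 22×KSh 39,000, 36×KSh 47,000 (q = 84 of N = 150).
Shortfall ratios: (78000−35000)/78000 = 0.5513 (×26); (78000−39000)/78000 = 0.5000 (×22); (78000−47000)/78000 = 0.3974 (×36).
Raised to α = 3.0: 0.16754 (×26); 0.12500 (×22); 0.06278 (×36).
Sum = 9.366046; FGT(3.0) = 9.366046 / 150 = 0.062.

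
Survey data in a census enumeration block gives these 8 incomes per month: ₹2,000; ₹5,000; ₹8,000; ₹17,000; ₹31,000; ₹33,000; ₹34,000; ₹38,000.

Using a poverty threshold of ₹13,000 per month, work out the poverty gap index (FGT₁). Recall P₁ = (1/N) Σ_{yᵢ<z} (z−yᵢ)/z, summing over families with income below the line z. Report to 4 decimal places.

0.2308

Poor units: ₹2,000, ₹5,000, ₹8,000 (q = 3 of N = 8).
Shortfall ratios: (13000−2000)/13000 = 0.8462; (13000−5000)/13000 = 0.6154; (13000−8000)/13000 = 0.3846.
Sum of shortfalls = 1.846154; P₁ averages over all N: 1.846154 / 8 = 0.2308.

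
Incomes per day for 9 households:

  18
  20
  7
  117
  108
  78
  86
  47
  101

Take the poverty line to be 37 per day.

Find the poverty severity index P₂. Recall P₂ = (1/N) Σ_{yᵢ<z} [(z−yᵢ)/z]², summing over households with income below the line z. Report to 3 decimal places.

0.126

Incomes under z: 7, 18, 20 (q = 3 of N = 9).
Normalized shortfalls: (37−7)/37 = 0.8108; (37−18)/37 = 0.5135; (37−20)/37 = 0.4595.
Squared: 0.6574; 0.2637; 0.2111.
Sum = 1.132213; P₂ = 1.132213 / 9 = 0.126.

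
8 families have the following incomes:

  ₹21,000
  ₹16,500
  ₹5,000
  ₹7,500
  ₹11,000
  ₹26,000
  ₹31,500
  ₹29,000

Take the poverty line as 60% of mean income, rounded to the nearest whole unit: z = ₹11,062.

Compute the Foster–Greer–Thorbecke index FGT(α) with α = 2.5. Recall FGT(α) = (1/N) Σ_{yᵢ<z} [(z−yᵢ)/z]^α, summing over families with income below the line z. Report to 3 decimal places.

0.035

Below the line: ₹5,000, ₹7,500, ₹11,000 (q = 3 of N = 8).
Shortfall ratios: (11062−5000)/11062 = 0.5480; (11062−7500)/11062 = 0.3220; (11062−11000)/11062 = 0.0056.
Raised to α = 2.5: 0.22231; 0.05884; 0.00000.
Sum = 0.281148; FGT(2.5) = 0.281148 / 8 = 0.035.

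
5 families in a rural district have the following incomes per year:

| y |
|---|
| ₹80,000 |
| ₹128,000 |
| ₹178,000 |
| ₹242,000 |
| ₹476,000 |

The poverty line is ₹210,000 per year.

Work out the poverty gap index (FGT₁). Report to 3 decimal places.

0.232

Poor units: ₹80,000, ₹128,000, ₹178,000 (q = 3 of N = 5).
Relative gaps: (210000−80000)/210000 = 0.6190; (210000−128000)/210000 = 0.3905; (210000−178000)/210000 = 0.1524.
Sum of shortfalls = 1.161905; P₁ averages over all N: 1.161905 / 5 = 0.232.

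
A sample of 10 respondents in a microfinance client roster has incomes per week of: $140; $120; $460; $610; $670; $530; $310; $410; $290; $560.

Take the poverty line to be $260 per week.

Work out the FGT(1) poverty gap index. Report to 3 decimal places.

0.100

Poor units: $120, $140 (q = 2 of N = 10).
Shortfall ratios: (260−120)/260 = 0.5385; (260−140)/260 = 0.4615.
Sum of shortfalls = 1.000000; P₁ averages over all N: 1.000000 / 10 = 0.100.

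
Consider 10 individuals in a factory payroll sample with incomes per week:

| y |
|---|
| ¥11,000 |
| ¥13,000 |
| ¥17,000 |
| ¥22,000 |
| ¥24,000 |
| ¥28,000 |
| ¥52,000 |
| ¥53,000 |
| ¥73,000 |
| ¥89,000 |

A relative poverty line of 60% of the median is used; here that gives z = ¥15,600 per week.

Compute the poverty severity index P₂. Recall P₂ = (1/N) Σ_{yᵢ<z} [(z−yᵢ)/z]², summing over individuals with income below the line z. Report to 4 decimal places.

Below z: ¥11,000, ¥13,000 (q = 2 of N = 10).
Normalized shortfalls: (15600−11000)/15600 = 0.2949; (15600−13000)/15600 = 0.1667.
Squared: 0.0869; 0.0278.
Sum = 0.114727; P₂ = 0.114727 / 10 = 0.0115.

0.0115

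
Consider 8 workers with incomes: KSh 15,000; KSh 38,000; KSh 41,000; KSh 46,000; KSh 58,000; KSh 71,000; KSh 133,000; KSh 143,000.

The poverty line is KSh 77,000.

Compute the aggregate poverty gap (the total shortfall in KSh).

KSh 193,000

Poor units: KSh 15,000, KSh 38,000, KSh 41,000, KSh 46,000, KSh 58,000, KSh 71,000 (q = 6 of N = 8).
Individual gaps: 77000−15000 = 62000; 77000−38000 = 39000; 77000−41000 = 36000; 77000−46000 = 31000; 77000−58000 = 19000; 77000−71000 = 6000.
Aggregate gap = KSh 193,000.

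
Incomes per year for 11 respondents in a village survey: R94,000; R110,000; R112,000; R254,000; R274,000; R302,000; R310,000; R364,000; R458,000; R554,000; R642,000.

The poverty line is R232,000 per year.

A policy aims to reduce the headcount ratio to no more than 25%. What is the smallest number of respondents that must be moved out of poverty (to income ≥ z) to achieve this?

Currently q = 3 of N = 11 are below the line (H = 0.273).
A headcount ratio of at most 25% allows at most ⌊0.25 × 11⌋ = 2 poor respondents.
So at least 3 − 2 = 1 must be lifted.

1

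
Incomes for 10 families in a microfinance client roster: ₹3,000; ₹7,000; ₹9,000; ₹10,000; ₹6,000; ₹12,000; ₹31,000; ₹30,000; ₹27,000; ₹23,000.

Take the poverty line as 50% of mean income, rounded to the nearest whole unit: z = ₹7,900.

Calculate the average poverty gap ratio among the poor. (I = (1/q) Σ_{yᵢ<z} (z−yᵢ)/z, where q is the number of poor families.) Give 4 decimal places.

0.3249

Incomes under z: ₹3,000, ₹6,000, ₹7,000 (q = 3 of N = 10).
Shortfall ratios (z−y)/z: 0.6203, 0.2405, 0.1139; sum = 0.974684.
The income-gap ratio divides by q (the poor only): 0.974684 / 3 = 0.3249.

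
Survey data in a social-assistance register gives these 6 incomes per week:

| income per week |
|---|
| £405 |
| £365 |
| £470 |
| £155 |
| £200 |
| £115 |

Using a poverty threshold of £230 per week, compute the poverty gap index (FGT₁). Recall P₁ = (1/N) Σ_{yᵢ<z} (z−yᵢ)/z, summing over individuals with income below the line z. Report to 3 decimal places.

Below z: £115, £155, £200 (q = 3 of N = 6).
Shortfall ratios: (230−115)/230 = 0.5000; (230−155)/230 = 0.3261; (230−200)/230 = 0.1304.
Σ = 0.956522. Dividing by the full population N = 6 gives P₁ = 0.159.

0.159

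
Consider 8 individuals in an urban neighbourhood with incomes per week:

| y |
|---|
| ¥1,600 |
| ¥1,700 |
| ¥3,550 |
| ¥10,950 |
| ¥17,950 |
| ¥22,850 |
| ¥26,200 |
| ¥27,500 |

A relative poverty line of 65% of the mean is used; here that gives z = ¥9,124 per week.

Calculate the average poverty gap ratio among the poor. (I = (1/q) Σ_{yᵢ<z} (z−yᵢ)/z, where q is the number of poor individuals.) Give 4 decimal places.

Incomes under z: ¥1,600, ¥1,700, ¥3,550 (q = 3 of N = 8).
Shortfall ratios (z−y)/z: 0.8246, 0.8137, 0.6109; sum = 2.249233.
The income-gap ratio divides by q (the poor only): 2.249233 / 3 = 0.7497.

0.7497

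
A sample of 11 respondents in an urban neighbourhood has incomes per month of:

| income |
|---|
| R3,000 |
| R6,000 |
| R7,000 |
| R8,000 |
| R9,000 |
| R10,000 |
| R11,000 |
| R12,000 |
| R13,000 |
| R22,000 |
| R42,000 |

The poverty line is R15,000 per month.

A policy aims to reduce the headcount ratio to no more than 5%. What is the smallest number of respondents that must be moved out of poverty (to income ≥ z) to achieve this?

9

Currently q = 9 of N = 11 are below the line (H = 0.818).
A headcount ratio of at most 5% allows at most ⌊0.05 × 11⌋ = 0 poor respondents.
So at least 9 − 0 = 9 must be lifted.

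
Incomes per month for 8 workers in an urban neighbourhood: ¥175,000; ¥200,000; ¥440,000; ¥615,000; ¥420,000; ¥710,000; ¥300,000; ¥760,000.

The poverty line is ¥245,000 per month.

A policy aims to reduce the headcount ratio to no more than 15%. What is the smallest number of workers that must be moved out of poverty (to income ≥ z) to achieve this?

1

2 of the 8 workers are poor, so H = 2/8 = 0.250.
A headcount ratio of at most 15% allows at most ⌊0.15 × 8⌋ = 1 poor workers.
So at least 2 − 1 = 1 must be lifted.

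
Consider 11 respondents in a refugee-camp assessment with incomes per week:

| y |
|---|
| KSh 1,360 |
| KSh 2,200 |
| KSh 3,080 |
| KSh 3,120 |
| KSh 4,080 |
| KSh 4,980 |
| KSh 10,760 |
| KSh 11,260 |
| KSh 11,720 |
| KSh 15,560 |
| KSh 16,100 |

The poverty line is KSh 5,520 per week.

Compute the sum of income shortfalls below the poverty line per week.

KSh 14,300

Incomes under z: KSh 1,360, KSh 2,200, KSh 3,080, KSh 3,120, KSh 4,080, KSh 4,980 (q = 6 of N = 11).
Individual gaps: 5520−1360 = 4160; 5520−2200 = 3320; 5520−3080 = 2440; 5520−3120 = 2400; 5520−4080 = 1440; 5520−4980 = 540.
Aggregate gap = KSh 14,300.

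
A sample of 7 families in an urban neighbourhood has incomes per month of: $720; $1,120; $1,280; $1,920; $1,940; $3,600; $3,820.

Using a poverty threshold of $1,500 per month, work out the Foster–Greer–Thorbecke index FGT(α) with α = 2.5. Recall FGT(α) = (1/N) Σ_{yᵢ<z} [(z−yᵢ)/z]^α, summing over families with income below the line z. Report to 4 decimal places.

Incomes under z: $720, $1,120, $1,280 (q = 3 of N = 7).
Normalized shortfalls: (1500−720)/1500 = 0.5200; (1500−1120)/1500 = 0.2533; (1500−1280)/1500 = 0.1467.
Raised to α = 2.5: 0.19499; 0.03230; 0.00824.
Sum = 0.235528; FGT(2.5) = 0.235528 / 7 = 0.0336.

0.0336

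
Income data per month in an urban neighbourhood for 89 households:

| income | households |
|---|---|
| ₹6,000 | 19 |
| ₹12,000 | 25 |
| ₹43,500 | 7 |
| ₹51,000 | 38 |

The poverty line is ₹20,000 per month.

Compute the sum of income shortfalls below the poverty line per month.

₹466,000

Incomes under z: 19×₹6,000, 25×₹12,000 (q = 44 of N = 89).
Individual gaps: 19×(20000−6000) = 266000; 25×(20000−12000) = 200000.
Aggregate gap = ₹466,000.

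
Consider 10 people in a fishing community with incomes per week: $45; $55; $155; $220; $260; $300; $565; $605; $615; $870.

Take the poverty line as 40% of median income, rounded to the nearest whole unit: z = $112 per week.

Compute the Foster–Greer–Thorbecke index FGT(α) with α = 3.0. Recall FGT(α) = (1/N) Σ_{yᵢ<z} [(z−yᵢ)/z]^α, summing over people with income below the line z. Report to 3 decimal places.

Below the line: $45, $55 (q = 2 of N = 10).
Shortfall ratios: (112−45)/112 = 0.5982; (112−55)/112 = 0.5089.
Raised to α = 3.0: 0.21408; 0.13182.
Sum = 0.345894; FGT(3.0) = 0.345894 / 10 = 0.035.

0.035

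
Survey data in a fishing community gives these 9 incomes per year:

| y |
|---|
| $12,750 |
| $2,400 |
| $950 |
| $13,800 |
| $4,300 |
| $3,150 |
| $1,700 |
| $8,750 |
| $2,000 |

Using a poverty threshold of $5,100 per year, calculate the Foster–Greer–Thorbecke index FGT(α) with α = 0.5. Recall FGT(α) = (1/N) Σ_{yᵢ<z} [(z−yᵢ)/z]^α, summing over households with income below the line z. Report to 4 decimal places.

0.4711

Incomes under z: $950, $1,700, $2,000, $2,400, $3,150, $4,300 (q = 6 of N = 9).
Relative gaps: (5100−950)/5100 = 0.8137; (5100−1700)/5100 = 0.6667; (5100−2000)/5100 = 0.6078; (5100−2400)/5100 = 0.5294; (5100−3150)/5100 = 0.3824; (5100−4300)/5100 = 0.1569.
Raised to α = 0.5: 0.90207; 0.81650; 0.77964; 0.72761; 0.61835; 0.39606.
Sum = 4.240220; FGT(0.5) = 4.240220 / 9 = 0.4711.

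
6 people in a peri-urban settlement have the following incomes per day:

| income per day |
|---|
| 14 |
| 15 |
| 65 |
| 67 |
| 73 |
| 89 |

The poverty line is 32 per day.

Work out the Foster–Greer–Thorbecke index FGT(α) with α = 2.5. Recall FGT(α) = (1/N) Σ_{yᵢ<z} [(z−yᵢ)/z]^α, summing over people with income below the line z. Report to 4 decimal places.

Below the line: 14, 15 (q = 2 of N = 6).
Shortfall ratios: (32−14)/32 = 0.5625; (32−15)/32 = 0.5312.
Raised to α = 2.5: 0.23730; 0.20571.
Sum = 0.443011; FGT(2.5) = 0.443011 / 6 = 0.0738.

0.0738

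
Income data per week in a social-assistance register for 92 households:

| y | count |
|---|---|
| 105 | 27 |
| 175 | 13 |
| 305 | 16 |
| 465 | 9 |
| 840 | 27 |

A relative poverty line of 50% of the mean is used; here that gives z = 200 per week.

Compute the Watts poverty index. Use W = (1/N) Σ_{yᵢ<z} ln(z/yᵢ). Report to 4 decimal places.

0.2080

Incomes under z: 27×105, 13×175 (q = 40 of N = 92).
Log shortfalls: ln(200/105) = 0.6444 (×27); ln(200/175) = 0.1335 (×13).
W = 19.133548 / 92 = 0.2080.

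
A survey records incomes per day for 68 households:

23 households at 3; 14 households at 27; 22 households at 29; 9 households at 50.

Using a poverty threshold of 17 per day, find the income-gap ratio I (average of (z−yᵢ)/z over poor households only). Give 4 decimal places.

0.8235

Incomes under z: 23×3 (q = 23 of N = 68).
Shortfall ratios (z−y)/z: 0.8235 (×23); sum = 18.941176.
I averages over the q = 23 poor units only: 18.941176 / 23 = 0.8235.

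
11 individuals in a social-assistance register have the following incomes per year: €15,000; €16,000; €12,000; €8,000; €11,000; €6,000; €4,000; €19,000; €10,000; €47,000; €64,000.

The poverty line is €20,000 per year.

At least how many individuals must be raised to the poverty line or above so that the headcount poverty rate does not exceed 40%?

5

9 of the 11 individuals are poor, so H = 9/11 = 0.818.
A headcount ratio of at most 40% allows at most ⌊0.40 × 11⌋ = 4 poor individuals.
So at least 9 − 4 = 5 must be lifted.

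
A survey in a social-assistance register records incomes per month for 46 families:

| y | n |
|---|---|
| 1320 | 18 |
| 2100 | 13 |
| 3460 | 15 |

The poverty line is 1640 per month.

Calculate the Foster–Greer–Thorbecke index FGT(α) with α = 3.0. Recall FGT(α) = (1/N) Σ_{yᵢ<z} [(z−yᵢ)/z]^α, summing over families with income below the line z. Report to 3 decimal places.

0.003

Below the line: 18×1320 (q = 18 of N = 46).
Shortfall ratios: (1640−1320)/1640 = 0.1951 (×18).
Raised to α = 3.0: 0.00743 (×18).
Sum = 0.133718; FGT(3.0) = 0.133718 / 46 = 0.003.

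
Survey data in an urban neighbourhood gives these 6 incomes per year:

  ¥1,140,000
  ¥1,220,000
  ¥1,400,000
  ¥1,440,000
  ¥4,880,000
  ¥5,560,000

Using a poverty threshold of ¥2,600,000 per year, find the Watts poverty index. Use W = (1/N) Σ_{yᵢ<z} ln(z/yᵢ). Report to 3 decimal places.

Poor units: ¥1,140,000, ¥1,220,000, ¥1,400,000, ¥1,440,000 (q = 4 of N = 6).
ln(z/y) terms: ln(2600000/1140000) = 0.8245; ln(2600000/1220000) = 0.7567; ln(2600000/1400000) = 0.6190; ln(2600000/1440000) = 0.5909.
W = 2.791051 / 6 = 0.465.

0.465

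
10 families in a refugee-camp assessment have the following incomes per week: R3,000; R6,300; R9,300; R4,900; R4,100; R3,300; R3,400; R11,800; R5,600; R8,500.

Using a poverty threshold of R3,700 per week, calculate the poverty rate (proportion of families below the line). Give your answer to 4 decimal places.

3 of the 10 families have income below R3,700.
H = 3/10 = 0.3000.

0.3000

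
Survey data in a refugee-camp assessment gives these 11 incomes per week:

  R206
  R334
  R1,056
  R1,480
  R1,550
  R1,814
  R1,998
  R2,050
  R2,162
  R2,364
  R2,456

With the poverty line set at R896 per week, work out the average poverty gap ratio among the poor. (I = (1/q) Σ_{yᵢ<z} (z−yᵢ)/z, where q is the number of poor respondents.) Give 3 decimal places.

0.699

Below the line: R206, R334 (q = 2 of N = 11).
Relative gaps: 0.7701, 0.6272; sum = 1.397321.
I averages over the q = 2 poor units only: 1.397321 / 2 = 0.699.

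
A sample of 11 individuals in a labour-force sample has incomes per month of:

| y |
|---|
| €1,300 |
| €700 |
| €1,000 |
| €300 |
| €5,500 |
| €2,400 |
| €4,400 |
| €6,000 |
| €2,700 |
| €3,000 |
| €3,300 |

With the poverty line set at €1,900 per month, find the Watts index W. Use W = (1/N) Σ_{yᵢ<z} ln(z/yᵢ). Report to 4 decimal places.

Incomes under z: €300, €700, €1,000, €1,300 (q = 4 of N = 11).
ln(z/y) terms: ln(1900/300) = 1.8458; ln(1900/700) = 0.9985; ln(1900/1000) = 0.6419; ln(1900/1300) = 0.3795.
W = 3.865699 / 11 = 0.3514.

0.3514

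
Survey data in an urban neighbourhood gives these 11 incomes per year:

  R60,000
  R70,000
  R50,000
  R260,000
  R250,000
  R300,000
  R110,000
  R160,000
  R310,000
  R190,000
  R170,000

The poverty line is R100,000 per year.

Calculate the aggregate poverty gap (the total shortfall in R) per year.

R120,000

Below the line: R50,000, R60,000, R70,000 (q = 3 of N = 11).
Individual gaps: 100000−50000 = 50000; 100000−60000 = 40000; 100000−70000 = 30000.
Aggregate gap = R120,000.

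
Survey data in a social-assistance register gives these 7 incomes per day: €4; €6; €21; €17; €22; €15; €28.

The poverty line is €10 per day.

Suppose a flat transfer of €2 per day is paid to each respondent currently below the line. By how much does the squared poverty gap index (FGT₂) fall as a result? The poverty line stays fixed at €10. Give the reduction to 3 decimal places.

Before: below the line — €4, €6; squared poverty gap index (FGT₂) = 0.07429.
After the €2 transfer: below the line — €6, €8; squared poverty gap index (FGT₂) = 0.02857.
Reduction = 0.07429 − 0.02857 = 0.046.

0.046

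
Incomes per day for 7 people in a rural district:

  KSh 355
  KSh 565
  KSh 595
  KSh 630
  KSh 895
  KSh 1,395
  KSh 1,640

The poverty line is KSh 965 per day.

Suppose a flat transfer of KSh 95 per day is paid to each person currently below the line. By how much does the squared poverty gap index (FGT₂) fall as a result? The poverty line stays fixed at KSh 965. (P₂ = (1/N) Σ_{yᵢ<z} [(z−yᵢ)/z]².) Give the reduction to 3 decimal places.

0.045

Before: below the line — KSh 355, KSh 565, KSh 595, KSh 630, KSh 895; squared poverty gap index (FGT₂) = 0.12060.
After the KSh 95 transfer: below the line — KSh 450, KSh 660, KSh 690, KSh 725; squared poverty gap index (FGT₂) = 0.07540.
Reduction = 0.12060 − 0.07540 = 0.045.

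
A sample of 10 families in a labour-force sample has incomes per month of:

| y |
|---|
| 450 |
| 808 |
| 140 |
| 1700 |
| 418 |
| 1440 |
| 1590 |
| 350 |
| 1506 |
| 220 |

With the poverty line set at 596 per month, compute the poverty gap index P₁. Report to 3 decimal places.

Below the line: 140, 220, 350, 418, 450 (q = 5 of N = 10).
Gap ratios (z−y)/z: (596−140)/596 = 0.7651; (596−220)/596 = 0.6309; (596−350)/596 = 0.4128; (596−418)/596 = 0.2987; (596−450)/596 = 0.2450.
Σ = 2.352349. Dividing by the full population N = 10 gives P₁ = 0.235.

0.235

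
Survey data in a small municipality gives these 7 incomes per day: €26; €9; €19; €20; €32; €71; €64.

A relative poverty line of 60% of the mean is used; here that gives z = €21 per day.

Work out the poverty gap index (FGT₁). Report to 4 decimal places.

0.1020

Incomes under z: €9, €19, €20 (q = 3 of N = 7).
Relative gaps: (21−9)/21 = 0.5714; (21−19)/21 = 0.0952; (21−20)/21 = 0.0476.
Sum of shortfalls = 0.714286; P₁ averages over all N: 0.714286 / 7 = 0.1020.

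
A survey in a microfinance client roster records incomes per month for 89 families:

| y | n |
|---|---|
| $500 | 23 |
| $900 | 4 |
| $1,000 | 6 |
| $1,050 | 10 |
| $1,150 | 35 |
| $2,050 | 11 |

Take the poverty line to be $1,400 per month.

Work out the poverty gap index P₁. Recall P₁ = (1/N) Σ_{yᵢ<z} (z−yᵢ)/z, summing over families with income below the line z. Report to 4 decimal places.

Below z: 23×$500, 4×$900, 6×$1,000, 10×$1,050, 35×$1,150 (q = 78 of N = 89).
Normalized shortfalls: (1400−500)/1400 = 0.6429 (×23); (1400−900)/1400 = 0.3571 (×4); (1400−1000)/1400 = 0.2857 (×6); (1400−1050)/1400 = 0.2500 (×10); (1400−1150)/1400 = 0.1786 (×35).
Σ = 26.678571. Dividing by the full population N = 89 gives P₁ = 0.2998.

0.2998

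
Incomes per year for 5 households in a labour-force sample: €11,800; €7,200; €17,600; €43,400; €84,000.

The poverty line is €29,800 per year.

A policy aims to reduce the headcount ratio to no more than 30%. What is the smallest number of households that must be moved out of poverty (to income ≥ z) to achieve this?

Currently q = 3 of N = 5 are below the line (H = 0.600).
A headcount ratio of at most 30% allows at most ⌊0.30 × 5⌋ = 1 poor households.
So at least 3 − 1 = 2 must be lifted.

2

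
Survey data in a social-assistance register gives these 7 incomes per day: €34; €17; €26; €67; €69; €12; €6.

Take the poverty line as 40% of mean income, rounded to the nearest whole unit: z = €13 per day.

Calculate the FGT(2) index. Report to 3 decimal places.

Below z: €6, €12 (q = 2 of N = 7).
Normalized shortfalls: (13−6)/13 = 0.5385; (13−12)/13 = 0.0769.
Squared: 0.2899; 0.0059.
Sum = 0.295858; P₂ = 0.295858 / 7 = 0.042.

0.042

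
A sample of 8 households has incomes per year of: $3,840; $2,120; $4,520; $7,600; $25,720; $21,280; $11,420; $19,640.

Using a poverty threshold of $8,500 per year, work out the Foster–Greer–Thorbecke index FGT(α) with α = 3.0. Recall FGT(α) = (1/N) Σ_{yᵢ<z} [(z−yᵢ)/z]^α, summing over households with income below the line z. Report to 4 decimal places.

Poor units: $2,120, $3,840, $4,520, $7,600 (q = 4 of N = 8).
Shortfall ratios: (8500−2120)/8500 = 0.7506; (8500−3840)/8500 = 0.5482; (8500−4520)/8500 = 0.4682; (8500−7600)/8500 = 0.1059.
Raised to α = 3.0: 0.42287; 0.16478; 0.10266; 0.00119.
Sum = 0.691492; FGT(3.0) = 0.691492 / 8 = 0.0864.

0.0864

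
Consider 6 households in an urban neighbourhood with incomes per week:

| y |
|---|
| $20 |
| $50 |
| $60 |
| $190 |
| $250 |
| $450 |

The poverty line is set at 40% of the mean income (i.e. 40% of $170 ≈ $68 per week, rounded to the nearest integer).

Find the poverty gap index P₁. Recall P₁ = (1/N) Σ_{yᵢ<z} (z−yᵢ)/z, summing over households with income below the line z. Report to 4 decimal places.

Poor units: $20, $50, $60 (q = 3 of N = 6).
Normalized shortfalls: (68−20)/68 = 0.7059; (68−50)/68 = 0.2647; (68−60)/68 = 0.1176.
Σ = 1.088235. Dividing by the full population N = 6 gives P₁ = 0.1814.

0.1814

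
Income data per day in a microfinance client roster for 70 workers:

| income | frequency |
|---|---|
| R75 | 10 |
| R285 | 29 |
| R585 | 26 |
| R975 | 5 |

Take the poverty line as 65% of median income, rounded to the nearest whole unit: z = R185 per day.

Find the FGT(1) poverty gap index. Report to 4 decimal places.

0.0849

Incomes under z: 10×R75 (q = 10 of N = 70).
Shortfall ratios: (185−75)/185 = 0.5946 (×10).
Sum of shortfalls = 5.945946; P₁ averages over all N: 5.945946 / 70 = 0.0849.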